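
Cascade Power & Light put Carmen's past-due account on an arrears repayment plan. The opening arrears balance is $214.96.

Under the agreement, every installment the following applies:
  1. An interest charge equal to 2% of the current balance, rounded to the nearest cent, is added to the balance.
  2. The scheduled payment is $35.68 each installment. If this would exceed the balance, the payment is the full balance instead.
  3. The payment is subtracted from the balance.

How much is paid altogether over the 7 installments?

Installment 1: opening $214.96; interest $4.30 → $219.26; payment $35.68; balance $183.58
Installment 2: opening $183.58; interest $3.67 → $187.25; payment $35.68; balance $151.57
Installment 3: opening $151.57; interest $3.03 → $154.60; payment $35.68; balance $118.92
Installment 4: opening $118.92; interest $2.38 → $121.30; payment $35.68; balance $85.62
Installment 5: opening $85.62; interest $1.71 → $87.33; payment $35.68; balance $51.65
Installment 6: opening $51.65; interest $1.03 → $52.68; payment $35.68; balance $17.00
Installment 7: opening $17.00; interest $0.34 → $17.34; payment $17.34; balance $0.00
Total paid: $231.42

$231.42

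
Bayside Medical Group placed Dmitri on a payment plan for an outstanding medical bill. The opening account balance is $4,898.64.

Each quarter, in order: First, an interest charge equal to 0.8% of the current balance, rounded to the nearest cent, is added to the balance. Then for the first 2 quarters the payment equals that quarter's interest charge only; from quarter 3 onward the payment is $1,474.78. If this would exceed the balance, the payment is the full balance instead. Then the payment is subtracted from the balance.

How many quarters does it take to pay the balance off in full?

6

Quarter 1: $4,898.64 +$39.19 interest = $4,937.83; pay $39.19 → $4,898.64
Quarter 2: $4,898.64 +$39.19 interest = $4,937.83; pay $39.19 → $4,898.64
Quarter 3: $4,898.64 +$39.19 interest = $4,937.83; pay $1,474.78 → $3,463.05
Quarter 4: $3,463.05 +$27.70 interest = $3,490.75; pay $1,474.78 → $2,015.97
Quarter 5: $2,015.97 +$16.13 interest = $2,032.10; pay $1,474.78 → $557.32
Quarter 6: $557.32 +$4.46 interest = $561.78; pay $561.78 → $0.00
Balance reaches $0.00 in quarter 6.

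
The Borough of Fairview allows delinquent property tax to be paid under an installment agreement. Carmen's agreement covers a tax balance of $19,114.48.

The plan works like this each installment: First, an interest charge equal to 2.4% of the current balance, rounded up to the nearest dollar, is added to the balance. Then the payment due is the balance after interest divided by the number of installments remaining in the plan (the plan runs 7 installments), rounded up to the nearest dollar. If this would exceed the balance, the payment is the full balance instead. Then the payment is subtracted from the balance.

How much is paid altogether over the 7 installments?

$21,043.48

Installment 1: opening $19,114.48; interest $459.00 → $19,573.48; payment $2,797.00; balance $16,776.48
Installment 2: opening $16,776.48; interest $403.00 → $17,179.48; payment $2,864.00; balance $14,315.48
Installment 3: opening $14,315.48; interest $344.00 → $14,659.48; payment $2,932.00; balance $11,727.48
Installment 4: opening $11,727.48; interest $282.00 → $12,009.48; payment $3,003.00; balance $9,006.48
Installment 5: opening $9,006.48; interest $217.00 → $9,223.48; payment $3,075.00; balance $6,148.48
Installment 6: opening $6,148.48; interest $148.00 → $6,296.48; payment $3,149.00; balance $3,147.48
Installment 7: opening $3,147.48; interest $76.00 → $3,223.48; payment $3,223.48; balance $0.00
Total paid: $21,043.48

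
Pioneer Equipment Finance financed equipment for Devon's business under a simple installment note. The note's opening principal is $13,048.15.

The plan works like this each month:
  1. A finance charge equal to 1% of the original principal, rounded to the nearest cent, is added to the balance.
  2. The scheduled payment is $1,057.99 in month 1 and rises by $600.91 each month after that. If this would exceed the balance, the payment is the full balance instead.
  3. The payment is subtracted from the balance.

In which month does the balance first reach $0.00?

6

Month 1: opening $13,048.15; interest $130.48 → $13,178.63; payment $1,057.99; balance $12,120.64
Month 2: opening $12,120.64; interest $130.48 → $12,251.12; payment $1,658.90; balance $10,592.22
Month 3: opening $10,592.22; interest $130.48 → $10,722.70; payment $2,259.81; balance $8,462.89
Month 4: opening $8,462.89; interest $130.48 → $8,593.37; payment $2,860.72; balance $5,732.65
Month 5: opening $5,732.65; interest $130.48 → $5,863.13; payment $3,461.63; balance $2,401.50
Month 6: opening $2,401.50; interest $130.48 → $2,531.98; payment $2,531.98; balance $0.00
Balance reaches $0.00 in month 6.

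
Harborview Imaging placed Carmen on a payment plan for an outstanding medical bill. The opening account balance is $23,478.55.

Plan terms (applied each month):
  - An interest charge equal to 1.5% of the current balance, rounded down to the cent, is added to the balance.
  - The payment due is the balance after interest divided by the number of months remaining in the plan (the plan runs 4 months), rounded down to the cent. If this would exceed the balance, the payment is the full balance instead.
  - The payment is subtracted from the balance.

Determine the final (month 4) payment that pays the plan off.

$6,229.81

# | Opening | Interest | Payment | End bal
1 | $23,478.55 | $352.17 | $5,957.68 | $17,873.04
2 | $17,873.04 | $268.09 | $6,047.04 | $12,094.09
3 | $12,094.09 | $181.41 | $6,137.75 | $6,137.75
4 | $6,137.75 | $92.06 | $6,229.81 | $0.00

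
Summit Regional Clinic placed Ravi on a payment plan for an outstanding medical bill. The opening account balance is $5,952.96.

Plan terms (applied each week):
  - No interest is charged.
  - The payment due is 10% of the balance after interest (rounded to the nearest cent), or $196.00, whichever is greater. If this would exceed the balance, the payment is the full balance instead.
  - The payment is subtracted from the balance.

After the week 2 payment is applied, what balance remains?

# | Opening | Payment | End bal
1 | $5,952.96 | $595.30 | $5,357.66
2 | $5,357.66 | $535.77 | $4,821.89

$4,821.89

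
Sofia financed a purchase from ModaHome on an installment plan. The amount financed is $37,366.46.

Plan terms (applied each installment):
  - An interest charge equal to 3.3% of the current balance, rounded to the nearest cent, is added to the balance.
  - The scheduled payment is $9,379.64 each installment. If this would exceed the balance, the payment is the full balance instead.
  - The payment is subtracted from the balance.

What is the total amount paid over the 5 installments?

# | Opening | Interest | Payment | End bal
1 | $37,366.46 | $1,233.09 | $9,379.64 | $29,219.91
2 | $29,219.91 | $964.26 | $9,379.64 | $20,804.53
3 | $20,804.53 | $686.55 | $9,379.64 | $12,111.44
4 | $12,111.44 | $399.68 | $9,379.64 | $3,131.48
5 | $3,131.48 | $103.34 | $3,234.82 | $0.00
Total paid: $40,753.38

$40,753.38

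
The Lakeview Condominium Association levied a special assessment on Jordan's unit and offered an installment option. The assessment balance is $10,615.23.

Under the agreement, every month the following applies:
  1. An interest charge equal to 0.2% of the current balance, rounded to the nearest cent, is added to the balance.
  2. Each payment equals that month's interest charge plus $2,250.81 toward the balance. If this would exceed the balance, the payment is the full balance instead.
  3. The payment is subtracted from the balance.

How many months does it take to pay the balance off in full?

Month 1: $10,615.23 +$21.23 interest = $10,636.46; pay $2,272.04 → $8,364.42
Month 2: $8,364.42 +$16.73 interest = $8,381.15; pay $2,267.54 → $6,113.61
Month 3: $6,113.61 +$12.23 interest = $6,125.84; pay $2,263.04 → $3,862.80
Month 4: $3,862.80 +$7.73 interest = $3,870.53; pay $2,258.54 → $1,611.99
Month 5: $1,611.99 +$3.22 interest = $1,615.21; pay $1,615.21 → $0.00
Balance reaches $0.00 in month 5.

5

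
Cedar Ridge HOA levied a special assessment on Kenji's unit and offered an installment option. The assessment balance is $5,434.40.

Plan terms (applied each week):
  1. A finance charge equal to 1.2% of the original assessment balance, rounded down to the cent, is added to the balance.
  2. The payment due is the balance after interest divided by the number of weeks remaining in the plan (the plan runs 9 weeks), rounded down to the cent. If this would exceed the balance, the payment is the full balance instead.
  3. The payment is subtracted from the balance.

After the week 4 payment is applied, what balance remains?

# | Opening | Interest | Payment | End bal
1 | $5,434.40 | $65.21 | $611.06 | $4,888.55
2 | $4,888.55 | $65.21 | $619.22 | $4,334.54
3 | $4,334.54 | $65.21 | $628.53 | $3,771.22
4 | $3,771.22 | $65.21 | $639.40 | $3,197.03

$3,197.03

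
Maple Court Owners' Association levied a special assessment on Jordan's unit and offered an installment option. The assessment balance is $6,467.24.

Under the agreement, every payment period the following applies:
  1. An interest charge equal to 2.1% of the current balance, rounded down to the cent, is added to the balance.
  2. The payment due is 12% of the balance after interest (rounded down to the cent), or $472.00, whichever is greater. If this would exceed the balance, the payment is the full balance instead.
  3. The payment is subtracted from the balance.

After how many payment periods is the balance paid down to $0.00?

Payment period 1: opening $6,467.24; interest $135.81 → $6,603.05; payment $792.36; balance $5,810.69
Payment period 2: opening $5,810.69; interest $122.02 → $5,932.71; payment $711.92; balance $5,220.79
Payment period 3: opening $5,220.79; interest $109.63 → $5,330.42; payment $639.65; balance $4,690.77
Payment period 4: opening $4,690.77; interest $98.50 → $4,789.27; payment $574.71; balance $4,214.56
Payment period 5: opening $4,214.56; interest $88.50 → $4,303.06; payment $516.36; balance $3,786.70
Payment period 6: opening $3,786.70; interest $79.52 → $3,866.22; payment $472.00; balance $3,394.22
Payment period 7: opening $3,394.22; interest $71.27 → $3,465.49; payment $472.00; balance $2,993.49
Payment period 8: opening $2,993.49; interest $62.86 → $3,056.35; payment $472.00; balance $2,584.35
Payment period 9: opening $2,584.35; interest $54.27 → $2,638.62; payment $472.00; balance $2,166.62
Payment period 10: opening $2,166.62; interest $45.49 → $2,212.11; payment $472.00; balance $1,740.11
Payment period 11: opening $1,740.11; interest $36.54 → $1,776.65; payment $472.00; balance $1,304.65
Payment period 12: opening $1,304.65; interest $27.39 → $1,332.04; payment $472.00; balance $860.04
Payment period 13: opening $860.04; interest $18.06 → $878.10; payment $472.00; balance $406.10
Payment period 14: opening $406.10; interest $8.52 → $414.62; payment $414.62; balance $0.00
Balance reaches $0.00 in payment period 14.

14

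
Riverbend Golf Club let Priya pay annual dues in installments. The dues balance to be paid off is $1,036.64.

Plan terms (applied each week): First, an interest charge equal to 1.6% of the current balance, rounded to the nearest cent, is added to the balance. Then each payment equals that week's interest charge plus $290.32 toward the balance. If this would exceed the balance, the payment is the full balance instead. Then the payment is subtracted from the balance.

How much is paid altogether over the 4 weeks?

$1,075.12

Week 1: $1,036.64 +$16.59 interest = $1,053.23; pay $306.91 → $746.32
Week 2: $746.32 +$11.94 interest = $758.26; pay $302.26 → $456.00
Week 3: $456.00 +$7.30 interest = $463.30; pay $297.62 → $165.68
Week 4: $165.68 +$2.65 interest = $168.33; pay $168.33 → $0.00
Total paid: $1,075.12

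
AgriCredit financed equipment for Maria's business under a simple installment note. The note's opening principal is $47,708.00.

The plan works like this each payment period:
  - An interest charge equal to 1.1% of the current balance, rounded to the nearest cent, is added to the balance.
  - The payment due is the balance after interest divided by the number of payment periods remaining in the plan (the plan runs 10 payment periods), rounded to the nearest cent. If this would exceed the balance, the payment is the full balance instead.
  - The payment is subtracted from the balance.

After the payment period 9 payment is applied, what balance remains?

$5,264.44

Payment period 1: opening $47,708.00; interest $524.79 → $48,232.79; payment $4,823.28; balance $43,409.51
Payment period 2: opening $43,409.51; interest $477.50 → $43,887.01; payment $4,876.33; balance $39,010.68
Payment period 3: opening $39,010.68; interest $429.12 → $39,439.80; payment $4,929.98; balance $34,509.82
Payment period 4: opening $34,509.82; interest $379.61 → $34,889.43; payment $4,984.20; balance $29,905.23
Payment period 5: opening $29,905.23; interest $328.96 → $30,234.19; payment $5,039.03; balance $25,195.16
Payment period 6: opening $25,195.16; interest $277.15 → $25,472.31; payment $5,094.46; balance $20,377.85
Payment period 7: opening $20,377.85; interest $224.16 → $20,602.01; payment $5,150.50; balance $15,451.51
Payment period 8: opening $15,451.51; interest $169.97 → $15,621.48; payment $5,207.16; balance $10,414.32
Payment period 9: opening $10,414.32; interest $114.56 → $10,528.88; payment $5,264.44; balance $5,264.44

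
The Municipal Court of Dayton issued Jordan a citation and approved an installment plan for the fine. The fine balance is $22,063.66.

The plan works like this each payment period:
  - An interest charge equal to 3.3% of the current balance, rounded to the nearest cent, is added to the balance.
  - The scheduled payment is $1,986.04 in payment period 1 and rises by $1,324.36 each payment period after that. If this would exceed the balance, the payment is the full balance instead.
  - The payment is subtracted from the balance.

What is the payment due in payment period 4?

$5,959.12

Payment period 1: opening $22,063.66; interest $728.10 → $22,791.76; payment $1,986.04; balance $20,805.72
Payment period 2: opening $20,805.72; interest $686.59 → $21,492.31; payment $3,310.40; balance $18,181.91
Payment period 3: opening $18,181.91; interest $600.00 → $18,781.91; payment $4,634.76; balance $14,147.15
Payment period 4: opening $14,147.15; interest $466.86 → $14,614.01; payment $5,959.12; balance $8,654.89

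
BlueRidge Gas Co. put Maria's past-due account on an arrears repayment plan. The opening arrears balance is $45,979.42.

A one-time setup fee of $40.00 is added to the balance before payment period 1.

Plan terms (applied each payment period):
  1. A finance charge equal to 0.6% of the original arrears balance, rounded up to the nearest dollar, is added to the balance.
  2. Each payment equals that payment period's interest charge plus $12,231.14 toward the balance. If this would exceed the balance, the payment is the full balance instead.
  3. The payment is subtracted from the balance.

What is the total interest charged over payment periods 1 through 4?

Payment period 1: $46,019.42 +$276.00 interest = $46,295.42; pay $12,507.14 → $33,788.28
Payment period 2: $33,788.28 +$276.00 interest = $34,064.28; pay $12,507.14 → $21,557.14
Payment period 3: $21,557.14 +$276.00 interest = $21,833.14; pay $12,507.14 → $9,326.00
Payment period 4: $9,326.00 +$276.00 interest = $9,602.00; pay $9,602.00 → $0.00
Total interest: $276.00 + $276.00 + $276.00 + $276.00 = $1,104.00

$1,104.00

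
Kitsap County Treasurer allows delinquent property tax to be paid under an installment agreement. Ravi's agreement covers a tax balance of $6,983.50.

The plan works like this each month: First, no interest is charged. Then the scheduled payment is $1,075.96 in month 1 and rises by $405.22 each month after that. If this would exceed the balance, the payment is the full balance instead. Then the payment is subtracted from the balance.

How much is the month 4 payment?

$2,291.62

Month 1: $6,983.50 − $1,075.96 → $5,907.54
Month 2: $5,907.54 − $1,481.18 → $4,426.36
Month 3: $4,426.36 − $1,886.40 → $2,539.96
Month 4: $2,539.96 − $2,291.62 → $248.34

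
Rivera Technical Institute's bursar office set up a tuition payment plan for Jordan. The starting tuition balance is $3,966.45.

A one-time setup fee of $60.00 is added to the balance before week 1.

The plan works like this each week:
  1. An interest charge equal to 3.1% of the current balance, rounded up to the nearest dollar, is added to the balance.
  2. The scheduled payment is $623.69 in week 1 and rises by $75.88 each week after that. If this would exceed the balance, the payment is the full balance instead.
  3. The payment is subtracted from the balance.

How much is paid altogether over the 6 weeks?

# | Opening | Interest | Payment | End bal
1 | $4,026.45 | $125.00 | $623.69 | $3,527.76
2 | $3,527.76 | $110.00 | $699.57 | $2,938.19
3 | $2,938.19 | $92.00 | $775.45 | $2,254.74
4 | $2,254.74 | $70.00 | $851.33 | $1,473.41
5 | $1,473.41 | $46.00 | $927.21 | $592.20
6 | $592.20 | $19.00 | $611.20 | $0.00
Total paid: $4,488.45

$4,488.45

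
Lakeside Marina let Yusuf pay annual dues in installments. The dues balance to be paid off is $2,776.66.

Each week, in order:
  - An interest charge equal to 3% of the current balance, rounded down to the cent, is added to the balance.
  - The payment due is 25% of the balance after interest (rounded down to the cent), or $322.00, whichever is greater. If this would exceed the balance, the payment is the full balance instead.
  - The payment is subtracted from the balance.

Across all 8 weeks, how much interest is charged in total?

Week 1: opening $2,776.66; interest $83.29 → $2,859.95; payment $714.98; balance $2,144.97
Week 2: opening $2,144.97; interest $64.34 → $2,209.31; payment $552.32; balance $1,656.99
Week 3: opening $1,656.99; interest $49.70 → $1,706.69; payment $426.67; balance $1,280.02
Week 4: opening $1,280.02; interest $38.40 → $1,318.42; payment $329.60; balance $988.82
Week 5: opening $988.82; interest $29.66 → $1,018.48; payment $322.00; balance $696.48
Week 6: opening $696.48; interest $20.89 → $717.37; payment $322.00; balance $395.37
Week 7: opening $395.37; interest $11.86 → $407.23; payment $322.00; balance $85.23
Week 8: opening $85.23; interest $2.55 → $87.78; payment $87.78; balance $0.00
Total interest: $83.29 + $64.34 + $49.70 + $38.40 + $29.66 + $20.89 + $11.86 + $2.55 = $300.69

$300.69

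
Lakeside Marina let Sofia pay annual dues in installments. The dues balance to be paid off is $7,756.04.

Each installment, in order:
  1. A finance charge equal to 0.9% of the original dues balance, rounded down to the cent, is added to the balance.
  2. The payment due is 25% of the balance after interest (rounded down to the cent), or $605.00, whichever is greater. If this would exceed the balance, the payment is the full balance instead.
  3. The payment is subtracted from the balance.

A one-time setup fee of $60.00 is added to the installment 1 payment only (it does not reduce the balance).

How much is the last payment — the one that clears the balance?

Installment 1: $7,756.04 +$69.80 interest = $7,825.84; pay $1,956.46 (+ $60.00 fee) → $5,869.38
Installment 2: $5,869.38 +$69.80 interest = $5,939.18; pay $1,484.79 → $4,454.39
Installment 3: $4,454.39 +$69.80 interest = $4,524.19; pay $1,131.04 → $3,393.15
Installment 4: $3,393.15 +$69.80 interest = $3,462.95; pay $865.73 → $2,597.22
Installment 5: $2,597.22 +$69.80 interest = $2,667.02; pay $666.75 → $2,000.27
Installment 6: $2,000.27 +$69.80 interest = $2,070.07; pay $605.00 → $1,465.07
Installment 7: $1,465.07 +$69.80 interest = $1,534.87; pay $605.00 → $929.87
Installment 8: $929.87 +$69.80 interest = $999.67; pay $605.00 → $394.67
Installment 9: $394.67 +$69.80 interest = $464.47; pay $464.47 → $0.00

$464.47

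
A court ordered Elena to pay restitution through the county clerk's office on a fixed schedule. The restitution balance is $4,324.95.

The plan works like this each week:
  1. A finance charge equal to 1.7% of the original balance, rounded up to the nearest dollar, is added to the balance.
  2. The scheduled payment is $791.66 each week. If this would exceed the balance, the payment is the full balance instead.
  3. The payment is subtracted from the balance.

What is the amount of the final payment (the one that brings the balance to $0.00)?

$92.99

Week 1: opening $4,324.95; interest $74.00 → $4,398.95; payment $791.66; balance $3,607.29
Week 2: opening $3,607.29; interest $74.00 → $3,681.29; payment $791.66; balance $2,889.63
Week 3: opening $2,889.63; interest $74.00 → $2,963.63; payment $791.66; balance $2,171.97
Week 4: opening $2,171.97; interest $74.00 → $2,245.97; payment $791.66; balance $1,454.31
Week 5: opening $1,454.31; interest $74.00 → $1,528.31; payment $791.66; balance $736.65
Week 6: opening $736.65; interest $74.00 → $810.65; payment $791.66; balance $18.99
Week 7: opening $18.99; interest $74.00 → $92.99; payment $92.99; balance $0.00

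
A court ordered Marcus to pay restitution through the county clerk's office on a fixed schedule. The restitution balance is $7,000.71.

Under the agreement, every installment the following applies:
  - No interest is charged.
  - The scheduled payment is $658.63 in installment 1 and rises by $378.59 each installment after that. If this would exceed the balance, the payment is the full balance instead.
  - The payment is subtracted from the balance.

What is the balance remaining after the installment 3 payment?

Installment 1: $7,000.71 − $658.63 → $6,342.08
Installment 2: $6,342.08 − $1,037.22 → $5,304.86
Installment 3: $5,304.86 − $1,415.81 → $3,889.05

$3,889.05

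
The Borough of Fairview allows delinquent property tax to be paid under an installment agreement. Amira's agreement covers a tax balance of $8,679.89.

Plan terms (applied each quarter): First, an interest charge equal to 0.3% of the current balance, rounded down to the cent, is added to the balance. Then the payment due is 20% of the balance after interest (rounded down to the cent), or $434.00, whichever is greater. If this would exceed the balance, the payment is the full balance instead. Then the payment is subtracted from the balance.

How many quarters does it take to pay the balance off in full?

12

Quarter 1: $8,679.89 +$26.03 interest = $8,705.92; pay $1,741.18 → $6,964.74
Quarter 2: $6,964.74 +$20.89 interest = $6,985.63; pay $1,397.12 → $5,588.51
Quarter 3: $5,588.51 +$16.76 interest = $5,605.27; pay $1,121.05 → $4,484.22
Quarter 4: $4,484.22 +$13.45 interest = $4,497.67; pay $899.53 → $3,598.14
Quarter 5: $3,598.14 +$10.79 interest = $3,608.93; pay $721.78 → $2,887.15
Quarter 6: $2,887.15 +$8.66 interest = $2,895.81; pay $579.16 → $2,316.65
Quarter 7: $2,316.65 +$6.94 interest = $2,323.59; pay $464.71 → $1,858.88
Quarter 8: $1,858.88 +$5.57 interest = $1,864.45; pay $434.00 → $1,430.45
Quarter 9: $1,430.45 +$4.29 interest = $1,434.74; pay $434.00 → $1,000.74
Quarter 10: $1,000.74 +$3.00 interest = $1,003.74; pay $434.00 → $569.74
Quarter 11: $569.74 +$1.70 interest = $571.44; pay $434.00 → $137.44
Quarter 12: $137.44 +$0.41 interest = $137.85; pay $137.85 → $0.00
Balance reaches $0.00 in quarter 12.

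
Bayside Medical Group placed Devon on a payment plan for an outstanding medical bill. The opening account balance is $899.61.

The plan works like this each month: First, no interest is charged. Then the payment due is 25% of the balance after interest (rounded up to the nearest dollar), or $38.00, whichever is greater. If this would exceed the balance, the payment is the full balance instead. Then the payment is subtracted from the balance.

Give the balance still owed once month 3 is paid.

Month 1: opening $899.61; payment $225.00; balance $674.61
Month 2: opening $674.61; payment $169.00; balance $505.61
Month 3: opening $505.61; payment $127.00; balance $378.61

$378.61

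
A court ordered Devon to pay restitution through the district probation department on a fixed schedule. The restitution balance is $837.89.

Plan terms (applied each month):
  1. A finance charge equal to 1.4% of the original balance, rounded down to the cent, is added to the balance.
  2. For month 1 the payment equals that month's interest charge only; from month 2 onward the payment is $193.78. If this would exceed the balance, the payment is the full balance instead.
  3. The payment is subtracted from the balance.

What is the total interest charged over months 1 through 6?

Month 1: opening $837.89; interest $11.73 → $849.62; payment $11.73; balance $837.89
Month 2: opening $837.89; interest $11.73 → $849.62; payment $193.78; balance $655.84
Month 3: opening $655.84; interest $11.73 → $667.57; payment $193.78; balance $473.79
Month 4: opening $473.79; interest $11.73 → $485.52; payment $193.78; balance $291.74
Month 5: opening $291.74; interest $11.73 → $303.47; payment $193.78; balance $109.69
Month 6: opening $109.69; interest $11.73 → $121.42; payment $121.42; balance $0.00
Total interest: $11.73 + $11.73 + $11.73 + $11.73 + $11.73 + $11.73 = $70.38

$70.38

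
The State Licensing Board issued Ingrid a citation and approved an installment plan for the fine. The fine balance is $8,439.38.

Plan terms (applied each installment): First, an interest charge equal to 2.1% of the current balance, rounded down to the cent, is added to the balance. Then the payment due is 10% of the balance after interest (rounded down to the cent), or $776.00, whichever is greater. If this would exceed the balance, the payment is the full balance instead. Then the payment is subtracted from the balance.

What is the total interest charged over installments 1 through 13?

$1,215.14

Installment 1: $8,439.38 +$177.22 interest = $8,616.60; pay $861.66 → $7,754.94
Installment 2: $7,754.94 +$162.85 interest = $7,917.79; pay $791.77 → $7,126.02
Installment 3: $7,126.02 +$149.64 interest = $7,275.66; pay $776.00 → $6,499.66
Installment 4: $6,499.66 +$136.49 interest = $6,636.15; pay $776.00 → $5,860.15
Installment 5: $5,860.15 +$123.06 interest = $5,983.21; pay $776.00 → $5,207.21
Installment 6: $5,207.21 +$109.35 interest = $5,316.56; pay $776.00 → $4,540.56
Installment 7: $4,540.56 +$95.35 interest = $4,635.91; pay $776.00 → $3,859.91
Installment 8: $3,859.91 +$81.05 interest = $3,940.96; pay $776.00 → $3,164.96
Installment 9: $3,164.96 +$66.46 interest = $3,231.42; pay $776.00 → $2,455.42
Installment 10: $2,455.42 +$51.56 interest = $2,506.98; pay $776.00 → $1,730.98
Installment 11: $1,730.98 +$36.35 interest = $1,767.33; pay $776.00 → $991.33
Installment 12: $991.33 +$20.81 interest = $1,012.14; pay $776.00 → $236.14
Installment 13: $236.14 +$4.95 interest = $241.09; pay $241.09 → $0.00
Total interest: $177.22 + $162.85 + $149.64 + $136.49 + $123.06 + $109.35 + $95.35 + $81.05 + $66.46 + $51.56 + $36.35 + $20.81 + $4.95 = $1,215.14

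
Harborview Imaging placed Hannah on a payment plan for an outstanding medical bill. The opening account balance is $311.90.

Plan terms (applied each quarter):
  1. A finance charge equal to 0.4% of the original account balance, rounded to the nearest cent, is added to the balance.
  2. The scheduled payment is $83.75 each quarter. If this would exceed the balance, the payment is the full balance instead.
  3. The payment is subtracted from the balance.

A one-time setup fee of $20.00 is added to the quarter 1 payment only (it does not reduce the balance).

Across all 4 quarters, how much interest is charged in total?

Quarter 1: opening $311.90; interest $1.25 → $313.15; payment $83.75 (+ $20.00 fee); balance $229.40
Quarter 2: opening $229.40; interest $1.25 → $230.65; payment $83.75; balance $146.90
Quarter 3: opening $146.90; interest $1.25 → $148.15; payment $83.75; balance $64.40
Quarter 4: opening $64.40; interest $1.25 → $65.65; payment $65.65; balance $0.00
Total interest: $1.25 + $1.25 + $1.25 + $1.25 = $5.00

$5.00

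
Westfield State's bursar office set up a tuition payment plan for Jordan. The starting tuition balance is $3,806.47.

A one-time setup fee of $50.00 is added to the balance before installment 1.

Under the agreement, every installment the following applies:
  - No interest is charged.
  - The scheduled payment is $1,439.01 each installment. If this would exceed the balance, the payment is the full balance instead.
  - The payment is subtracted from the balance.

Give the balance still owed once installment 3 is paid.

$0.00

Installment 1: $3,856.47 − $1,439.01 → $2,417.46
Installment 2: $2,417.46 − $1,439.01 → $978.45
Installment 3: $978.45 − $978.45 → $0.00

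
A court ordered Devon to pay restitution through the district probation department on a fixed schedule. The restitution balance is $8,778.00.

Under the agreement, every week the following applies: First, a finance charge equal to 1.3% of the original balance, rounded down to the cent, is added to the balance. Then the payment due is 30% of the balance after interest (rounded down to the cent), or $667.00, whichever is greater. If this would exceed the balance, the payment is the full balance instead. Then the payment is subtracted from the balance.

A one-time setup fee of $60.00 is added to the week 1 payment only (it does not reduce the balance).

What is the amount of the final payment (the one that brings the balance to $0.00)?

$152.28

Week 1: $8,778.00 +$114.11 interest = $8,892.11; pay $2,667.63 (+ $60.00 fee) → $6,224.48
Week 2: $6,224.48 +$114.11 interest = $6,338.59; pay $1,901.57 → $4,437.02
Week 3: $4,437.02 +$114.11 interest = $4,551.13; pay $1,365.33 → $3,185.80
Week 4: $3,185.80 +$114.11 interest = $3,299.91; pay $989.97 → $2,309.94
Week 5: $2,309.94 +$114.11 interest = $2,424.05; pay $727.21 → $1,696.84
Week 6: $1,696.84 +$114.11 interest = $1,810.95; pay $667.00 → $1,143.95
Week 7: $1,143.95 +$114.11 interest = $1,258.06; pay $667.00 → $591.06
Week 8: $591.06 +$114.11 interest = $705.17; pay $667.00 → $38.17
Week 9: $38.17 +$114.11 interest = $152.28; pay $152.28 → $0.00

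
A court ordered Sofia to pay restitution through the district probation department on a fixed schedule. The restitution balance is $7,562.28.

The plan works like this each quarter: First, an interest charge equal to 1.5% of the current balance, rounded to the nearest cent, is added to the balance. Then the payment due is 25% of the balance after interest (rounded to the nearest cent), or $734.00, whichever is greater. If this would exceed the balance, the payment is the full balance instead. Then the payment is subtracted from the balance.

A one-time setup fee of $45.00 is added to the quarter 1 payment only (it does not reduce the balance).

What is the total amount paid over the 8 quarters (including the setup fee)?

$8,011.96

# | Opening | Interest | Payment | Fee | End bal
1 | $7,562.28 | $113.43 | $1,918.93 | $45.00 | $5,756.78
2 | $5,756.78 | $86.35 | $1,460.78 | — | $4,382.35
3 | $4,382.35 | $65.74 | $1,112.02 | — | $3,336.07
4 | $3,336.07 | $50.04 | $846.53 | — | $2,539.58
5 | $2,539.58 | $38.09 | $734.00 | — | $1,843.67
6 | $1,843.67 | $27.66 | $734.00 | — | $1,137.33
7 | $1,137.33 | $17.06 | $734.00 | — | $420.39
8 | $420.39 | $6.31 | $426.70 | — | $0.00
Total paid: $8,011.96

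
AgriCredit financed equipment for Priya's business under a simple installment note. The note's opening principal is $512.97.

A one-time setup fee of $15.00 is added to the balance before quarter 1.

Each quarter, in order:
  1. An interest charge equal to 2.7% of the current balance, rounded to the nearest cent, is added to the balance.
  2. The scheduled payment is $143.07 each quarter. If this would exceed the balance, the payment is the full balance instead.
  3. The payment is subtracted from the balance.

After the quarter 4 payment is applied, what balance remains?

Quarter 1: $527.97 +$14.26 interest = $542.23; pay $143.07 → $399.16
Quarter 2: $399.16 +$10.78 interest = $409.94; pay $143.07 → $266.87
Quarter 3: $266.87 +$7.21 interest = $274.08; pay $143.07 → $131.01
Quarter 4: $131.01 +$3.54 interest = $134.55; pay $134.55 → $0.00

$0.00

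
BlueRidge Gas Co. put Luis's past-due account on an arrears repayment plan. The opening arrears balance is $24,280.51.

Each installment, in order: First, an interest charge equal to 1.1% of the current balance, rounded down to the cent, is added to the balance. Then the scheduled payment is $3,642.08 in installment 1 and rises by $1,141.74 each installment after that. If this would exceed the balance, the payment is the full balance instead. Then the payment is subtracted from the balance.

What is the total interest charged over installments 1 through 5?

# | Opening | Interest | Payment | End bal
1 | $24,280.51 | $267.08 | $3,642.08 | $20,905.51
2 | $20,905.51 | $229.96 | $4,783.82 | $16,351.65
3 | $16,351.65 | $179.86 | $5,925.56 | $10,605.95
4 | $10,605.95 | $116.66 | $7,067.30 | $3,655.31
5 | $3,655.31 | $40.20 | $3,695.51 | $0.00
Total interest: $267.08 + $229.96 + $179.86 + $116.66 + $40.20 = $833.76

$833.76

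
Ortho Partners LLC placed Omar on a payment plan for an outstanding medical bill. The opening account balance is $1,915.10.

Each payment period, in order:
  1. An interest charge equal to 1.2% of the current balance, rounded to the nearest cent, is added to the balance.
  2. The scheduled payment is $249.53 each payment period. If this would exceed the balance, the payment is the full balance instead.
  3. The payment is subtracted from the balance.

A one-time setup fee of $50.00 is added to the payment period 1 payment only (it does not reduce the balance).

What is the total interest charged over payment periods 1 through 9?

$106.17

Payment period 1: $1,915.10 +$22.98 interest = $1,938.08; pay $249.53 (+ $50.00 fee) → $1,688.55
Payment period 2: $1,688.55 +$20.26 interest = $1,708.81; pay $249.53 → $1,459.28
Payment period 3: $1,459.28 +$17.51 interest = $1,476.79; pay $249.53 → $1,227.26
Payment period 4: $1,227.26 +$14.73 interest = $1,241.99; pay $249.53 → $992.46
Payment period 5: $992.46 +$11.91 interest = $1,004.37; pay $249.53 → $754.84
Payment period 6: $754.84 +$9.06 interest = $763.90; pay $249.53 → $514.37
Payment period 7: $514.37 +$6.17 interest = $520.54; pay $249.53 → $271.01
Payment period 8: $271.01 +$3.25 interest = $274.26; pay $249.53 → $24.73
Payment period 9: $24.73 +$0.30 interest = $25.03; pay $25.03 → $0.00
Total interest: $22.98 + $20.26 + $17.51 + $14.73 + $11.91 + $9.06 + $6.17 + $3.25 + $0.30 = $106.17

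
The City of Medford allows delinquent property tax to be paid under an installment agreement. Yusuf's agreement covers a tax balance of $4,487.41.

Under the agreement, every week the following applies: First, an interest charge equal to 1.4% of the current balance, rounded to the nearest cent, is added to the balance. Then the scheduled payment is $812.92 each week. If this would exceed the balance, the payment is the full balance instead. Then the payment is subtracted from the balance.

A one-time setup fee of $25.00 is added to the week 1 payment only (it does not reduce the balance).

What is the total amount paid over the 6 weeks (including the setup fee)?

$4,728.86

Week 1: opening $4,487.41; interest $62.82 → $4,550.23; payment $812.92 (+ $25.00 fee); balance $3,737.31
Week 2: opening $3,737.31; interest $52.32 → $3,789.63; payment $812.92; balance $2,976.71
Week 3: opening $2,976.71; interest $41.67 → $3,018.38; payment $812.92; balance $2,205.46
Week 4: opening $2,205.46; interest $30.88 → $2,236.34; payment $812.92; balance $1,423.42
Week 5: opening $1,423.42; interest $19.93 → $1,443.35; payment $812.92; balance $630.43
Week 6: opening $630.43; interest $8.83 → $639.26; payment $639.26; balance $0.00
Total paid: $4,728.86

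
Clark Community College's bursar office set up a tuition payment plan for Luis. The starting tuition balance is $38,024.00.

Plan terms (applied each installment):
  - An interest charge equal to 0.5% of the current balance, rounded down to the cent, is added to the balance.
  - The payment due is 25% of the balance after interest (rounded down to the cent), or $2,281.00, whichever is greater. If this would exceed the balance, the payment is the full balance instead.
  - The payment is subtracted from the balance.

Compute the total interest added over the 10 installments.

$702.28

Installment 1: opening $38,024.00; interest $190.12 → $38,214.12; payment $9,553.53; balance $28,660.59
Installment 2: opening $28,660.59; interest $143.30 → $28,803.89; payment $7,200.97; balance $21,602.92
Installment 3: opening $21,602.92; interest $108.01 → $21,710.93; payment $5,427.73; balance $16,283.20
Installment 4: opening $16,283.20; interest $81.41 → $16,364.61; payment $4,091.15; balance $12,273.46
Installment 5: opening $12,273.46; interest $61.36 → $12,334.82; payment $3,083.70; balance $9,251.12
Installment 6: opening $9,251.12; interest $46.25 → $9,297.37; payment $2,324.34; balance $6,973.03
Installment 7: opening $6,973.03; interest $34.86 → $7,007.89; payment $2,281.00; balance $4,726.89
Installment 8: opening $4,726.89; interest $23.63 → $4,750.52; payment $2,281.00; balance $2,469.52
Installment 9: opening $2,469.52; interest $12.34 → $2,481.86; payment $2,281.00; balance $200.86
Installment 10: opening $200.86; interest $1.00 → $201.86; payment $201.86; balance $0.00
Total interest: $190.12 + $143.30 + $108.01 + $81.41 + $61.36 + $46.25 + $34.86 + $23.63 + $12.34 + $1.00 = $702.28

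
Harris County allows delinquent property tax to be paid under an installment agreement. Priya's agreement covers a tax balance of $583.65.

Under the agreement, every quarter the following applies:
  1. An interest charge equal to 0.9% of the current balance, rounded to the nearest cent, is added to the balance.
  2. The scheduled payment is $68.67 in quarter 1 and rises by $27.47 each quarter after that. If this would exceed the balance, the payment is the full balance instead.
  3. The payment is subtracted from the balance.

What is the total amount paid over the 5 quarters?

Quarter 1: opening $583.65; interest $5.25 → $588.90; payment $68.67; balance $520.23
Quarter 2: opening $520.23; interest $4.68 → $524.91; payment $96.14; balance $428.77
Quarter 3: opening $428.77; interest $3.86 → $432.63; payment $123.61; balance $309.02
Quarter 4: opening $309.02; interest $2.78 → $311.80; payment $151.08; balance $160.72
Quarter 5: opening $160.72; interest $1.45 → $162.17; payment $162.17; balance $0.00
Total paid: $601.67

$601.67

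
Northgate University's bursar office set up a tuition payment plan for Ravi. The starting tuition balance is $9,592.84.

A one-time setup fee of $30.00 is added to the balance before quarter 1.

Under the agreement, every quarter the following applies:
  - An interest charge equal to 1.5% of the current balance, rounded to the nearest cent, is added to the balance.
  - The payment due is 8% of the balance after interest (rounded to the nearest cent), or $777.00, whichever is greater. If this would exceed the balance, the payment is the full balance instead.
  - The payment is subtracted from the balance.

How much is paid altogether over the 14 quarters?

Quarter 1: $9,622.84 +$144.34 interest = $9,767.18; pay $781.37 → $8,985.81
Quarter 2: $8,985.81 +$134.79 interest = $9,120.60; pay $777.00 → $8,343.60
Quarter 3: $8,343.60 +$125.15 interest = $8,468.75; pay $777.00 → $7,691.75
Quarter 4: $7,691.75 +$115.38 interest = $7,807.13; pay $777.00 → $7,030.13
Quarter 5: $7,030.13 +$105.45 interest = $7,135.58; pay $777.00 → $6,358.58
Quarter 6: $6,358.58 +$95.38 interest = $6,453.96; pay $777.00 → $5,676.96
Quarter 7: $5,676.96 +$85.15 interest = $5,762.11; pay $777.00 → $4,985.11
Quarter 8: $4,985.11 +$74.78 interest = $5,059.89; pay $777.00 → $4,282.89
Quarter 9: $4,282.89 +$64.24 interest = $4,347.13; pay $777.00 → $3,570.13
Quarter 10: $3,570.13 +$53.55 interest = $3,623.68; pay $777.00 → $2,846.68
Quarter 11: $2,846.68 +$42.70 interest = $2,889.38; pay $777.00 → $2,112.38
Quarter 12: $2,112.38 +$31.69 interest = $2,144.07; pay $777.00 → $1,367.07
Quarter 13: $1,367.07 +$20.51 interest = $1,387.58; pay $777.00 → $610.58
Quarter 14: $610.58 +$9.16 interest = $619.74; pay $619.74 → $0.00
Total paid: $10,725.11

$10,725.11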